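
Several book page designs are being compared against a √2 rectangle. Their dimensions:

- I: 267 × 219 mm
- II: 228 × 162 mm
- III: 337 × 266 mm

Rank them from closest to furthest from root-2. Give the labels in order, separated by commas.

II, III, I

I: 267/219 ≈ 1.219 → |1.219 − 1.414| = 0.195
II: 228/162 ≈ 1.407 → |1.407 − 1.414| = 0.007
III: 337/266 ≈ 1.267 → |1.267 − 1.414| = 0.147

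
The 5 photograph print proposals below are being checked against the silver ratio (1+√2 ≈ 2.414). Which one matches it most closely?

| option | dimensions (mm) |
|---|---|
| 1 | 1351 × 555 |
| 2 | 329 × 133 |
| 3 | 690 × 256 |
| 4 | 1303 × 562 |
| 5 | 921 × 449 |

Target silver ratio ≈ 2.414.
1: 2.434 (Δ0.020)  2: 2.474 (Δ0.060)  3: 2.695 (Δ0.281)  4: 2.319 (Δ0.095)  5: 2.051 (Δ0.363)

1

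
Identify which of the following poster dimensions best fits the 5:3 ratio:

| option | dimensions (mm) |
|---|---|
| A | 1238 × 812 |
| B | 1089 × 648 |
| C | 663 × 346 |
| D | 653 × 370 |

Target 5:3 ≈ 1.667.
A: 1.525 (Δ0.142)  B: 1.681 (Δ0.014)  C: 1.916 (Δ0.249)  D: 1.765 (Δ0.098)

B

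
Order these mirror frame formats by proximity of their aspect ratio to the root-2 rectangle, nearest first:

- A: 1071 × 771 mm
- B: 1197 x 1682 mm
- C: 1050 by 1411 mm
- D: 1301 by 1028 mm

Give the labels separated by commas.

A: 1071/771 ≈ 1.389 → |1.389 − 1.414| = 0.025
B: 1682/1197 ≈ 1.405 → |1.405 − 1.414| = 0.009
C: 1411/1050 ≈ 1.344 → |1.344 − 1.414| = 0.070
D: 1301/1028 ≈ 1.266 → |1.266 − 1.414| = 0.148

B, A, C, D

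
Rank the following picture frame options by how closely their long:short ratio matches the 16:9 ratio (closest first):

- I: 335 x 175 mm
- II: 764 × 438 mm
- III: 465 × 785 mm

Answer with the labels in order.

II, III, I

I: 335/175 ≈ 1.914 → |1.914 − 1.778| = 0.136
II: 764/438 ≈ 1.744 → |1.744 − 1.778| = 0.034
III: 785/465 ≈ 1.688 → |1.688 − 1.778| = 0.090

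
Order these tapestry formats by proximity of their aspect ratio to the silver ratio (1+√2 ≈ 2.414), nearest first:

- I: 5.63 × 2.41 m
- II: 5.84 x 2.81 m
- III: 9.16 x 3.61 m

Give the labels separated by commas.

I: 5.63/2.41 ≈ 2.336 → |2.336 − 2.414| = 0.078
II: 5.84/2.81 ≈ 2.078 → |2.078 − 2.414| = 0.336
III: 9.16/3.61 ≈ 2.537 → |2.537 − 2.414| = 0.123

I, III, II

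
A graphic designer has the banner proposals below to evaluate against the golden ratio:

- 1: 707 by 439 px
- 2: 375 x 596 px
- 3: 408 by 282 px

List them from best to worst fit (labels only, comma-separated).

1, 2, 3

1: 707/439 ≈ 1.610 → |1.610 − 1.618| = 0.008
2: 596/375 ≈ 1.589 → |1.589 − 1.618| = 0.029
3: 408/282 ≈ 1.447 → |1.447 − 1.618| = 0.171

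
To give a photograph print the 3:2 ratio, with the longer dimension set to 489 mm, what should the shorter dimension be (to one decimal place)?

3:2 = 1.50000.
Shorter side = 489 ÷ 1.50000 ≈ 326.000 → 326.0 mm.

326.0 mm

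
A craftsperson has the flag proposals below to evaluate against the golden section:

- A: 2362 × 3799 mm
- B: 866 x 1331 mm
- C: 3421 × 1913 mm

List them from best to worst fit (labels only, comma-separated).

A, B, C

Ratios: A = 3799 / 2362 ≈ 1.608; B = 1331 / 866 ≈ 1.537; C = 3421 / 1913 ≈ 1.788.
|Δ from 1.618|: A 0.010; B 0.081; C 0.170.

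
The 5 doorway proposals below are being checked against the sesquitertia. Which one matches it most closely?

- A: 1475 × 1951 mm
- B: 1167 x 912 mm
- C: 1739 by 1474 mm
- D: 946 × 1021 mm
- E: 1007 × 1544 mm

A

Ratios (long/short): A ≈ 1.323; B ≈ 1.280; C ≈ 1.180; D ≈ 1.079; E ≈ 1.533.
4:3 ≈ 1.333; option A is nearest (Δ 0.010).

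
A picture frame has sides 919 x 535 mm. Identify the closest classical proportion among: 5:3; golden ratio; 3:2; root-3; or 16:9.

root-3

Ratio = 919 / 535 ≈ 1.718.
Distances: 5:3 1.667 (Δ 0.051); golden ratio 1.618 (Δ 0.100); 3:2 1.500 (Δ 0.218); root-3 1.732 (Δ 0.014); 16:9 1.778 (Δ 0.060).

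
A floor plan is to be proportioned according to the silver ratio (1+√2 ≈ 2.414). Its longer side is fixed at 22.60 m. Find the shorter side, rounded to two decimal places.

9.36 m

silver ratio ≈ 2.41421.
Shorter side = 22.60 ÷ 2.41421 ≈ 9.3612 → 9.36 m.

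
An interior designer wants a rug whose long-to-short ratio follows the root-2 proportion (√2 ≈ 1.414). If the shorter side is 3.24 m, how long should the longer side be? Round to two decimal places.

4.58 m

root-2 ≈ 1.41421.
Longer side = 3.24 × 1.41421 ≈ 4.5820 → 4.58 m.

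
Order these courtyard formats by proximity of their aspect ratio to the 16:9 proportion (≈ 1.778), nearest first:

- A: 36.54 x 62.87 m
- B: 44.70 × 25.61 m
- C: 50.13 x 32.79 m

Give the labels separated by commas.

B, A, C

A: 62.87/36.54 ≈ 1.721 → |1.721 − 1.778| = 0.057
B: 44.70/25.61 ≈ 1.745 → |1.745 − 1.778| = 0.033
C: 50.13/32.79 ≈ 1.529 → |1.529 − 1.778| = 0.249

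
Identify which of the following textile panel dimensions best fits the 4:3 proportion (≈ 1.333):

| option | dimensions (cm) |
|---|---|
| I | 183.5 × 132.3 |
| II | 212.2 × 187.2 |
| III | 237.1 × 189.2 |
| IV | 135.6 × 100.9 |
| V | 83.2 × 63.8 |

Target 4:3 ≈ 1.333.
I: 1.387 (Δ0.054)  II: 1.134 (Δ0.199)  III: 1.253 (Δ0.080)  IV: 1.344 (Δ0.011)  V: 1.304 (Δ0.029)

IV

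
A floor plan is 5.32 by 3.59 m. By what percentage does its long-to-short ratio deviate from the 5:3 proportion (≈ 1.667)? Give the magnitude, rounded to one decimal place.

Ratio = 5.32 / 3.59 ≈ 1.4819.
Ideal 5:3 ≈ 1.6667. |1.4819 − 1.6667| / 1.6667 ≈ 11.09% → 11.1%.

11.1%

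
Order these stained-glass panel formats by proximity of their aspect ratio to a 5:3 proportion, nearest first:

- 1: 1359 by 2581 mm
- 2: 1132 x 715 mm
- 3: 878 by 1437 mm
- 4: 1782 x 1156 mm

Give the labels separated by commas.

1: 2581/1359 ≈ 1.899 → |1.899 − 1.667| = 0.232
2: 1132/715 ≈ 1.583 → |1.583 − 1.667| = 0.084
3: 1437/878 ≈ 1.637 → |1.637 − 1.667| = 0.030
4: 1782/1156 ≈ 1.542 → |1.542 − 1.667| = 0.125

3, 2, 4, 1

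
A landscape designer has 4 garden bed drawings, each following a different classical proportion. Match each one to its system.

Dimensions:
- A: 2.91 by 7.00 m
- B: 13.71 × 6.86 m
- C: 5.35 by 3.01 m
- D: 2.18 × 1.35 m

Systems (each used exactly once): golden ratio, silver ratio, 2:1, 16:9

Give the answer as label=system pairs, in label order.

Ratios: A ≈ 2.405; B ≈ 1.999; C ≈ 1.777; D ≈ 1.615.
Targets: golden ratio ≈ 1.618; silver ratio ≈ 2.414; 2:1 ≈ 2.000; 16:9 ≈ 1.778.

A=silver ratio, B=2:1, C=16:9, D=golden ratio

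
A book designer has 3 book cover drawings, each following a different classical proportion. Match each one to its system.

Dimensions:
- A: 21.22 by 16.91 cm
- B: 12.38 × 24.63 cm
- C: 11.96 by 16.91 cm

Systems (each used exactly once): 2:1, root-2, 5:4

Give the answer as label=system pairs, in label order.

Ratios: A ≈ 1.255; B ≈ 1.989; C ≈ 1.414.
Targets: 2:1 ≈ 2.000; root-2 ≈ 1.414; 5:4 ≈ 1.250.

A=5:4, B=2:1, C=root-2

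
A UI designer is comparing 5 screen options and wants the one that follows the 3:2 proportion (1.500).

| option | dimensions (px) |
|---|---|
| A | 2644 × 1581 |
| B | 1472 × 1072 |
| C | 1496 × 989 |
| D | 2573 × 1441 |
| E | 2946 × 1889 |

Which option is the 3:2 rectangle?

Target 3:2 ≈ 1.500.
A: 1.672 (Δ0.172)  B: 1.373 (Δ0.127)  C: 1.513 (Δ0.013)  D: 1.786 (Δ0.286)  E: 1.560 (Δ0.060)

C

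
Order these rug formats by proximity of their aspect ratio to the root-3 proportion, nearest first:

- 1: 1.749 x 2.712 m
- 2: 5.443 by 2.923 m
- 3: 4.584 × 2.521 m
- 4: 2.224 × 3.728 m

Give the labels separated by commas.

Ratios: 1 = 2.712 / 1.749 ≈ 1.551; 2 = 5.443 / 2.923 ≈ 1.862; 3 = 4.584 / 2.521 ≈ 1.818; 4 = 3.728 / 2.224 ≈ 1.676.
|Δ from 1.732|: 1 0.181; 2 0.130; 3 0.086; 4 0.056.

4, 3, 2, 1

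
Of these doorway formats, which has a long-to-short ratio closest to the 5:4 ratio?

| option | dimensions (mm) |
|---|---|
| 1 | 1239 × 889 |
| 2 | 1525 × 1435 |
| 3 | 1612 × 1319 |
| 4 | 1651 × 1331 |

4

Ratios (long/short): 1 ≈ 1.394; 2 ≈ 1.063; 3 ≈ 1.222; 4 ≈ 1.240.
5:4 ≈ 1.250; option 4 is nearest (Δ 0.010).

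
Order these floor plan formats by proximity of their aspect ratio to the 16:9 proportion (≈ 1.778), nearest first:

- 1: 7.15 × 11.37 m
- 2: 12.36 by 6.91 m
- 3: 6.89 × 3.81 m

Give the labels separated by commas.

Ratios: 1 = 11.37 / 7.15 ≈ 1.590; 2 = 12.36 / 6.91 ≈ 1.789; 3 = 6.89 / 3.81 ≈ 1.808.
|Δ from 1.778|: 1 0.188; 2 0.011; 3 0.030.

2, 3, 1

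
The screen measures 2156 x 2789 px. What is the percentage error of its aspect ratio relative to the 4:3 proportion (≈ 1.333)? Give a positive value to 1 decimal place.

Ratio = 2789 / 2156 ≈ 1.2936.
Ideal 4:3 ≈ 1.3333. |1.2936 − 1.3333| / 1.3333 ≈ 2.98% → 3.0%.

3.0%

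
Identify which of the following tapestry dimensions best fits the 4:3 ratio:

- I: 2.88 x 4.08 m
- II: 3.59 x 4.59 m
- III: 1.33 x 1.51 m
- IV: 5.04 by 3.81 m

IV

Target 4:3 ≈ 1.333.
I: 1.417 (Δ0.084)  II: 1.279 (Δ0.054)  III: 1.135 (Δ0.198)  IV: 1.323 (Δ0.010)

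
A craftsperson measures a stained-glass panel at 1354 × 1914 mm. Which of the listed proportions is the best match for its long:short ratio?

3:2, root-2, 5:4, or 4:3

Ratio = 1914 / 1354 ≈ 1.414.
Distances: 3:2 1.500 (Δ 0.086); root-2 1.414 (Δ 0.000); 5:4 1.250 (Δ 0.164); 4:3 1.333 (Δ 0.081).

root-2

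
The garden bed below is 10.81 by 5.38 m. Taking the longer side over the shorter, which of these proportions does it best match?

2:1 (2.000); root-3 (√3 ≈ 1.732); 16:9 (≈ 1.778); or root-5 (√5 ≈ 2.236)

Ratio = 10.81 / 5.38 ≈ 2.009.
Distances: 2:1 2.000 (Δ 0.009); root-3 1.732 (Δ 0.277); 16:9 1.778 (Δ 0.231); root-5 2.236 (Δ 0.227).

2:1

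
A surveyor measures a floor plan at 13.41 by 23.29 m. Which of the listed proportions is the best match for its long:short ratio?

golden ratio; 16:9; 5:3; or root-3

root-3

23.29/13.41 ≈ 1.737. Nearest candidates are root-3 (1.732, off by 0.005) and 16:9 (1.778, off by 0.041).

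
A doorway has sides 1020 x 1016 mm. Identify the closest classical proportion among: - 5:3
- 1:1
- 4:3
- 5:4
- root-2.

1:1

Ratio = 1020 / 1016 ≈ 1.004.
Distances: 5:3 1.667 (Δ 0.663); 1:1 1.000 (Δ 0.004); 4:3 1.333 (Δ 0.329); 5:4 1.250 (Δ 0.246); root-2 1.414 (Δ 0.410).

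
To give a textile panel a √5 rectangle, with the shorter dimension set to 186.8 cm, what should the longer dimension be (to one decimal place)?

417.7 cm

root-5 ≈ 2.23607.
Longer side = 186.8 × 2.23607 ≈ 417.698 → 417.7 cm.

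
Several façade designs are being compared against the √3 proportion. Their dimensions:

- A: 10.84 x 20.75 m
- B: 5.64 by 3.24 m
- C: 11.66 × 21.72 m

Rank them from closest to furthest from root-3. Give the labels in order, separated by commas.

Ratios: A = 20.75 / 10.84 ≈ 1.914; B = 5.64 / 3.24 ≈ 1.741; C = 21.72 / 11.66 ≈ 1.863.
|Δ from 1.732|: A 0.182; B 0.009; C 0.131.

B, C, A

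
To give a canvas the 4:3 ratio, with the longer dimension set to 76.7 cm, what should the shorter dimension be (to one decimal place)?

57.5 cm

4:3 ≈ 1.33333.
Shorter side = 76.7 ÷ 1.33333 ≈ 57.525 → 57.5 cm.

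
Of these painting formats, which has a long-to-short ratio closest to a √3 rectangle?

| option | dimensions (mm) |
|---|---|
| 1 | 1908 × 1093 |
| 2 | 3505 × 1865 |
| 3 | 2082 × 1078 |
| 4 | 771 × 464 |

1

Ratios (long/short): 1 ≈ 1.746; 2 ≈ 1.879; 3 ≈ 1.931; 4 ≈ 1.662.
root-3 ≈ 1.732; option 1 is nearest (Δ 0.014).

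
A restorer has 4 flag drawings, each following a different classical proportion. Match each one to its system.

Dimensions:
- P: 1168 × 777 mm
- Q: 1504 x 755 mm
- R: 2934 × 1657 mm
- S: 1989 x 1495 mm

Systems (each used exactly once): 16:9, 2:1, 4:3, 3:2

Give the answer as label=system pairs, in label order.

P=3:2, Q=2:1, R=16:9, S=4:3

Ratios: P ≈ 1.503; Q ≈ 1.992; R ≈ 1.771; S ≈ 1.330.
Targets: 16:9 ≈ 1.778; 2:1 ≈ 2.000; 4:3 ≈ 1.333; 3:2 ≈ 1.500.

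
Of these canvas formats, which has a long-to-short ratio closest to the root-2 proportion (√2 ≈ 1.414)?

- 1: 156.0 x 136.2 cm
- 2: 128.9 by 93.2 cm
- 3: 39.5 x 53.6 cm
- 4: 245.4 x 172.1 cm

Target root-2 ≈ 1.414.
1: 1.145 (Δ0.269)  2: 1.383 (Δ0.031)  3: 1.357 (Δ0.057)  4: 1.426 (Δ0.012)

4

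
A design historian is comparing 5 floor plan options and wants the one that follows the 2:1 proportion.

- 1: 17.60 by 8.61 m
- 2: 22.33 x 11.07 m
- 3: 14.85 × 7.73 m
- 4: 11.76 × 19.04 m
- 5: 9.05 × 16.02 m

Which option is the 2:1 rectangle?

Target 2:1 ≈ 2.000.
1: 2.044 (Δ0.044)  2: 2.017 (Δ0.017)  3: 1.921 (Δ0.079)  4: 1.619 (Δ0.381)  5: 1.770 (Δ0.230)

2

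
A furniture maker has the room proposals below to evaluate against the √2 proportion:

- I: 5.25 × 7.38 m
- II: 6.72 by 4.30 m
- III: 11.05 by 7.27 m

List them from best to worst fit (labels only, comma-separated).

Ratios: I = 7.38 / 5.25 ≈ 1.406; II = 6.72 / 4.30 ≈ 1.563; III = 11.05 / 7.27 ≈ 1.520.
|Δ from 1.414|: I 0.008; II 0.149; III 0.106.

I, III, II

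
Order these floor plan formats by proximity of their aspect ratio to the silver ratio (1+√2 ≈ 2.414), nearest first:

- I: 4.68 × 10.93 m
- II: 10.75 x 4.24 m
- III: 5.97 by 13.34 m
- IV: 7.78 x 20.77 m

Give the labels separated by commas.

I: 10.93/4.68 ≈ 2.335 → |2.335 − 2.414| = 0.079
II: 10.75/4.24 ≈ 2.535 → |2.535 − 2.414| = 0.121
III: 13.34/5.97 ≈ 2.235 → |2.235 − 2.414| = 0.179
IV: 20.77/7.78 ≈ 2.670 → |2.670 − 2.414| = 0.256

I, II, III, IV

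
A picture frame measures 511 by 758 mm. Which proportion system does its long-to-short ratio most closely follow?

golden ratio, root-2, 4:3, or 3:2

758/511 ≈ 1.483. Nearest candidates are 3:2 (1.500, off by 0.017) and root-2 (1.414, off by 0.069).

3:2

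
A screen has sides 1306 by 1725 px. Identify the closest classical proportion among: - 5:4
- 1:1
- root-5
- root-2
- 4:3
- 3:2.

1725/1306 ≈ 1.321. Nearest candidates are 4:3 (1.333, off by 0.012) and 5:4 (1.250, off by 0.071).

4:3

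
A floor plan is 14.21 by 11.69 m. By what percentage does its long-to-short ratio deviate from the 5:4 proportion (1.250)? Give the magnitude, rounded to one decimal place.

Ratio = 14.21 / 11.69 ≈ 1.2156.
Ideal 5:4 = 1.2500. |1.2156 − 1.2500| / 1.2500 ≈ 2.75% → 2.8%.

2.8%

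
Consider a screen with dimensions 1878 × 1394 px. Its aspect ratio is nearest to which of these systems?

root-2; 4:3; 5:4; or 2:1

1878/1394 ≈ 1.347. Nearest candidates are 4:3 (1.333, off by 0.014) and root-2 (1.414, off by 0.067).

4:3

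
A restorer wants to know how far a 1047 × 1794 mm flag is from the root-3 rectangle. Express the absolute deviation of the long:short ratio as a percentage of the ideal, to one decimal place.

Ratio = 1794 / 1047 ≈ 1.7135.
Ideal root-3 ≈ 1.7321. |1.7135 − 1.7321| / 1.7321 ≈ 1.07% → 1.1%.

1.1%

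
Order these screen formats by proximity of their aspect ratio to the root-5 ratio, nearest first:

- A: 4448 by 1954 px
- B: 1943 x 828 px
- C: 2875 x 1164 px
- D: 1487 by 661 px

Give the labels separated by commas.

D, A, B, C

A: 4448/1954 ≈ 2.276 → |2.276 − 2.236| = 0.040
B: 1943/828 ≈ 2.347 → |2.347 − 2.236| = 0.111
C: 2875/1164 ≈ 2.470 → |2.470 − 2.236| = 0.234
D: 1487/661 ≈ 2.250 → |2.250 − 2.236| = 0.014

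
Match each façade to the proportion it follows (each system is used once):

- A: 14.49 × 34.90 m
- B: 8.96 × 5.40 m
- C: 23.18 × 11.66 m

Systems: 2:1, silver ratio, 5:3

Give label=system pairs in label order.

A=silver ratio, B=5:3, C=2:1

A = 34.90/14.49 ≈ 2.409 → silver ratio (2.414)
B = 8.96/5.40 ≈ 1.659 → 5:3 (1.667)
C = 23.18/11.66 ≈ 1.988 → 2:1 (2.000)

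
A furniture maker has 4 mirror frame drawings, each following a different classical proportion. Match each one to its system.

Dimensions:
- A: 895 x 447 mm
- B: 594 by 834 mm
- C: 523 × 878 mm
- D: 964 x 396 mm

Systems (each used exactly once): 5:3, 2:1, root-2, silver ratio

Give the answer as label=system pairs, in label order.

A = 895/447 ≈ 2.002 → 2:1 (2.000)
B = 834/594 ≈ 1.404 → root-2 (1.414)
C = 878/523 ≈ 1.679 → 5:3 (1.667)
D = 964/396 ≈ 2.434 → silver ratio (2.414)

A=2:1, B=root-2, C=5:3, D=silver ratio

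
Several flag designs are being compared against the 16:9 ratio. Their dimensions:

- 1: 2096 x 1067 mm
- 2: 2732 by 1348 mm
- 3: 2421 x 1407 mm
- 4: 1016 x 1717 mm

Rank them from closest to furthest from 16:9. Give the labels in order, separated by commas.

Ratios: 1 = 2096 / 1067 ≈ 1.964; 2 = 2732 / 1348 ≈ 2.027; 3 = 2421 / 1407 ≈ 1.721; 4 = 1717 / 1016 ≈ 1.690.
|Δ from 1.778|: 1 0.186; 2 0.249; 3 0.057; 4 0.088.

3, 4, 1, 2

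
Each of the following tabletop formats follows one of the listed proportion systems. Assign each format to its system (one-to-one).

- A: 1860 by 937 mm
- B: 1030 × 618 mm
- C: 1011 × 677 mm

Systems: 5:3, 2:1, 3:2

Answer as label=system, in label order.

Ratios: A ≈ 1.985; B ≈ 1.667; C ≈ 1.493.
Targets: 5:3 ≈ 1.667; 2:1 ≈ 2.000; 3:2 ≈ 1.500.

A=2:1, B=5:3, C=3:2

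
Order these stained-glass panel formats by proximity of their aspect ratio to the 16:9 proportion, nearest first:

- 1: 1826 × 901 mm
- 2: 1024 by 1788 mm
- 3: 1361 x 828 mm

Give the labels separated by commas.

Ratios: 1 = 1826 / 901 ≈ 2.027; 2 = 1788 / 1024 ≈ 1.746; 3 = 1361 / 828 ≈ 1.644.
|Δ from 1.778|: 1 0.249; 2 0.032; 3 0.134.

2, 3, 1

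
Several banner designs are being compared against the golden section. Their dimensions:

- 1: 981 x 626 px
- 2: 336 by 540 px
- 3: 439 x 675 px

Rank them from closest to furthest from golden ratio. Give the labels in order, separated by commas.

1: 981/626 ≈ 1.567 → |1.567 − 1.618| = 0.051
2: 540/336 ≈ 1.607 → |1.607 − 1.618| = 0.011
3: 675/439 ≈ 1.538 → |1.538 − 1.618| = 0.080

2, 1, 3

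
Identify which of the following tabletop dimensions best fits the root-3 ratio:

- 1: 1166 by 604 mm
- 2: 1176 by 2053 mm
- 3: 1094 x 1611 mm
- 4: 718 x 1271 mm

Ratios (long/short): 1 ≈ 1.930; 2 ≈ 1.746; 3 ≈ 1.473; 4 ≈ 1.770.
root-3 ≈ 1.732; option 2 is nearest (Δ 0.014).

2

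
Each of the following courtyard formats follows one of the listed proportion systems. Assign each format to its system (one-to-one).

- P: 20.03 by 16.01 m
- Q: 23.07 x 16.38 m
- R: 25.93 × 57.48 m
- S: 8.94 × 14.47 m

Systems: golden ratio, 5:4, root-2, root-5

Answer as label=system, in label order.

P=5:4, Q=root-2, R=root-5, S=golden ratio

P = 20.03/16.01 ≈ 1.251 → 5:4 (1.250)
Q = 23.07/16.38 ≈ 1.408 → root-2 (1.414)
R = 57.48/25.93 ≈ 2.217 → root-5 (2.236)
S = 14.47/8.94 ≈ 1.619 → golden ratio (1.618)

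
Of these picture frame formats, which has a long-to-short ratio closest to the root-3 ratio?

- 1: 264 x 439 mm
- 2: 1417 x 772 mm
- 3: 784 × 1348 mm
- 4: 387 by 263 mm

3

Ratios (long/short): 1 ≈ 1.663; 2 ≈ 1.835; 3 ≈ 1.719; 4 ≈ 1.471.
root-3 ≈ 1.732; option 3 is nearest (Δ 0.013).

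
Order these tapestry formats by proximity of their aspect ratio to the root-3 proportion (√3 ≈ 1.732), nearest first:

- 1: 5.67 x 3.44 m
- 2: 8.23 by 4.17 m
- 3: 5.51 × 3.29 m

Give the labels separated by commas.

1: 5.67/3.44 ≈ 1.648 → |1.648 − 1.732| = 0.084
2: 8.23/4.17 ≈ 1.974 → |1.974 − 1.732| = 0.242
3: 5.51/3.29 ≈ 1.675 → |1.675 − 1.732| = 0.057

3, 1, 2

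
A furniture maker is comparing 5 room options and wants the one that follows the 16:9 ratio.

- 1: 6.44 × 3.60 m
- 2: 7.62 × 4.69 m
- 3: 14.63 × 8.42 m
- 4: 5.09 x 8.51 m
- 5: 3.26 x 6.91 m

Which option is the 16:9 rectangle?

1

Ratios (long/short): 1 ≈ 1.789; 2 ≈ 1.625; 3 ≈ 1.738; 4 ≈ 1.672; 5 ≈ 2.120.
16:9 ≈ 1.778; option 1 is nearest (Δ 0.011).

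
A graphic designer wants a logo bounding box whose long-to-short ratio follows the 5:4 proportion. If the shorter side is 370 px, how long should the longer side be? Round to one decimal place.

462.5 px

5:4 = 1.25000.
Longer side = 370 × 1.25000 ≈ 462.500 → 462.5 px.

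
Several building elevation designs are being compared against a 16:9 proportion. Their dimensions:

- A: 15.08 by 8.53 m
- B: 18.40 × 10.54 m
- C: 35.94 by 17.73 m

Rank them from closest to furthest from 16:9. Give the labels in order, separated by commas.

A, B, C

Ratios: A = 15.08 / 8.53 ≈ 1.768; B = 18.40 / 10.54 ≈ 1.746; C = 35.94 / 17.73 ≈ 2.027.
|Δ from 1.778|: A 0.010; B 0.032; C 0.249.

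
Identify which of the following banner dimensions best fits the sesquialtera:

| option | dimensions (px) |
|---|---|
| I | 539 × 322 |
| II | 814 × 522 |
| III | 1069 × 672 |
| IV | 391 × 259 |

Ratios (long/short): I ≈ 1.674; II ≈ 1.559; III ≈ 1.591; IV ≈ 1.510.
3:2 ≈ 1.500; option IV is nearest (Δ 0.010).

IV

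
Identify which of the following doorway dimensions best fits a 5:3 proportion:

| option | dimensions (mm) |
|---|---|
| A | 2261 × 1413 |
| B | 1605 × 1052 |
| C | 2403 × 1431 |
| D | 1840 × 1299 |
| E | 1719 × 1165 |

Ratios (long/short): A ≈ 1.600; B ≈ 1.526; C ≈ 1.679; D ≈ 1.416; E ≈ 1.476.
5:3 ≈ 1.667; option C is nearest (Δ 0.012).

C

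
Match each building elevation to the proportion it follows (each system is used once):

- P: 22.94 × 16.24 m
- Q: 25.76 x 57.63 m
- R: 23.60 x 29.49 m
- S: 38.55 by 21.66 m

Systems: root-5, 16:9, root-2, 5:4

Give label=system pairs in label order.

Ratios: P ≈ 1.413; Q ≈ 2.237; R ≈ 1.250; S ≈ 1.780.
Targets: root-5 ≈ 2.236; 16:9 ≈ 1.778; root-2 ≈ 1.414; 5:4 ≈ 1.250.

P=root-2, Q=root-5, R=5:4, S=16:9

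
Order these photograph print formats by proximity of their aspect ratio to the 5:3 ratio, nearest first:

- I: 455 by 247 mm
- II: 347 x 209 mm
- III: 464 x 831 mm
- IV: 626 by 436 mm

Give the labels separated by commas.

Ratios: I = 455 / 247 ≈ 1.842; II = 347 / 209 ≈ 1.660; III = 831 / 464 ≈ 1.791; IV = 626 / 436 ≈ 1.436.
|Δ from 1.667|: I 0.175; II 0.007; III 0.124; IV 0.231.

II, III, I, IV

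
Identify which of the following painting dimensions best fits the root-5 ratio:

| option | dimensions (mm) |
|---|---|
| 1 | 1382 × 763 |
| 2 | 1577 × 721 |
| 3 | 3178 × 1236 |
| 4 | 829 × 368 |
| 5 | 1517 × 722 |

4

Ratios (long/short): 1 ≈ 1.811; 2 ≈ 2.187; 3 ≈ 2.571; 4 ≈ 2.253; 5 ≈ 2.101.
root-5 ≈ 2.236; option 4 is nearest (Δ 0.017).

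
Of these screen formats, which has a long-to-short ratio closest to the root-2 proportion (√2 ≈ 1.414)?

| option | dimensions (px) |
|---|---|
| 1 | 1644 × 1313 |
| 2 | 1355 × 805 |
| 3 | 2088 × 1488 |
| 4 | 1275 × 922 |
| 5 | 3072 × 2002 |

3

Ratios (long/short): 1 ≈ 1.252; 2 ≈ 1.683; 3 ≈ 1.403; 4 ≈ 1.383; 5 ≈ 1.534.
root-2 ≈ 1.414; option 3 is nearest (Δ 0.011).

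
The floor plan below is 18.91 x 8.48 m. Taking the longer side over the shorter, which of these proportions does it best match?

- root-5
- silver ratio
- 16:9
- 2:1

18.91/8.48 ≈ 2.230. Nearest candidates are root-5 (2.236, off by 0.006) and silver ratio (2.414, off by 0.184).

root-5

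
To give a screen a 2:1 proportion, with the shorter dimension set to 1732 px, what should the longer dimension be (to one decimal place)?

2:1 = 2.00000.
Longer side = 1732 × 2.00000 ≈ 3464.000 → 3464.0 px.

3464.0 px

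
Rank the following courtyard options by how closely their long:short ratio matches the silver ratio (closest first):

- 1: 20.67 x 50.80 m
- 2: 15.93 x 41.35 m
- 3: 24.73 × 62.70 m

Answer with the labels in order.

1: 50.80/20.67 ≈ 2.458 → |2.458 − 2.414| = 0.044
2: 41.35/15.93 ≈ 2.596 → |2.596 − 2.414| = 0.182
3: 62.70/24.73 ≈ 2.535 → |2.535 − 2.414| = 0.121

1, 3, 2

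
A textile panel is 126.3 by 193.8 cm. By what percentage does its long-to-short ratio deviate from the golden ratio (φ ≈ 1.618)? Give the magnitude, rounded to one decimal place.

5.2%

Ratio = 193.8 / 126.3 ≈ 1.5344.
Ideal golden ratio ≈ 1.6180. |1.5344 − 1.6180| / 1.6180 ≈ 5.17% → 5.2%.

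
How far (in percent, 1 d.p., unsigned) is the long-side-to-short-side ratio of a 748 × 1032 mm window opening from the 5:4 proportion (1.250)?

10.4%

Ratio = 1032 / 748 ≈ 1.3797.
Ideal 5:4 = 1.2500. |1.3797 − 1.2500| / 1.2500 ≈ 10.38% → 10.4%.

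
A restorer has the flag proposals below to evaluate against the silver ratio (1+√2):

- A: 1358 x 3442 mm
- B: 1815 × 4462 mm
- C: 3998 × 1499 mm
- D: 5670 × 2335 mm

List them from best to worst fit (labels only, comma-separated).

A: 3442/1358 ≈ 2.535 → |2.535 − 2.414| = 0.121
B: 4462/1815 ≈ 2.458 → |2.458 − 2.414| = 0.044
C: 3998/1499 ≈ 2.667 → |2.667 − 2.414| = 0.253
D: 5670/2335 ≈ 2.428 → |2.428 − 2.414| = 0.014

D, B, A, C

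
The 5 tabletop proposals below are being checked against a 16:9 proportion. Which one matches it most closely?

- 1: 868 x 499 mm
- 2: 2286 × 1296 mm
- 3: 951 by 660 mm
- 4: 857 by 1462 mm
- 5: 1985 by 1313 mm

Target 16:9 ≈ 1.778.
1: 1.739 (Δ0.039)  2: 1.764 (Δ0.014)  3: 1.441 (Δ0.337)  4: 1.706 (Δ0.072)  5: 1.512 (Δ0.266)

2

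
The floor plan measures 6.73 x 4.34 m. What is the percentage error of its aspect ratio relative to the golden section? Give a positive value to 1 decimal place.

Ratio = 6.73 / 4.34 ≈ 1.5507.
Ideal golden ratio ≈ 1.6180. |1.5507 − 1.6180| / 1.6180 ≈ 4.16% → 4.2%.

4.2%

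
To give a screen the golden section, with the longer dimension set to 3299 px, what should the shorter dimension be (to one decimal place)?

2038.9 px

golden ratio ≈ 1.61803.
Shorter side = 3299 ÷ 1.61803 ≈ 2038.899 → 2038.9 px.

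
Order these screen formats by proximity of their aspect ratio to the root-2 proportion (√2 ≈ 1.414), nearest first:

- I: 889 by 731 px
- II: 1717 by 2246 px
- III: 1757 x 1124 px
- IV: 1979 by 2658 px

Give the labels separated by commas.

IV, II, III, I

I: 889/731 ≈ 1.216 → |1.216 − 1.414| = 0.198
II: 2246/1717 ≈ 1.308 → |1.308 − 1.414| = 0.106
III: 1757/1124 ≈ 1.563 → |1.563 − 1.414| = 0.149
IV: 2658/1979 ≈ 1.343 → |1.343 − 1.414| = 0.071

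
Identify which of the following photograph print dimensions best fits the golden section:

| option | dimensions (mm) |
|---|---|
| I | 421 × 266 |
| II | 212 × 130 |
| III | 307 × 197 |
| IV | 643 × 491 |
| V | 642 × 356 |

II

Target golden ratio ≈ 1.618.
I: 1.583 (Δ0.035)  II: 1.631 (Δ0.013)  III: 1.558 (Δ0.060)  IV: 1.310 (Δ0.308)  V: 1.803 (Δ0.185)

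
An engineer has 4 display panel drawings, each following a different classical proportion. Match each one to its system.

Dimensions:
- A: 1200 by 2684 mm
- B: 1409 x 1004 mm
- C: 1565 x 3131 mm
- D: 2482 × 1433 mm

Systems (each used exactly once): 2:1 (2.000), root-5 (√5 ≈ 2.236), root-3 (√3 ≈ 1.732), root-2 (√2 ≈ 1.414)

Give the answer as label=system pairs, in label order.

Ratios: A ≈ 2.237; B ≈ 1.403; C ≈ 2.001; D ≈ 1.732.
Targets: 2:1 ≈ 2.000; root-5 ≈ 2.236; root-3 ≈ 1.732; root-2 ≈ 1.414.

A=root-5, B=root-2, C=2:1, D=root-3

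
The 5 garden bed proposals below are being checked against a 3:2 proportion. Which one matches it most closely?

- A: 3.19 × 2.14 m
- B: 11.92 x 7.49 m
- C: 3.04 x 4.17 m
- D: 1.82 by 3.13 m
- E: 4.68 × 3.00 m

A

Target 3:2 ≈ 1.500.
A: 1.491 (Δ0.009)  B: 1.591 (Δ0.091)  C: 1.372 (Δ0.128)  D: 1.720 (Δ0.220)  E: 1.560 (Δ0.060)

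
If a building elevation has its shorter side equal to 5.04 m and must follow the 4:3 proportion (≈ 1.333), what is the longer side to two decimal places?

6.72 m

4:3 ≈ 1.33333.
Longer side = 5.04 × 1.33333 ≈ 6.7200 → 6.72 m.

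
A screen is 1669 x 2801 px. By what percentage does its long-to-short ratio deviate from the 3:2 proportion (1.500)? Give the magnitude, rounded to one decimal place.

Ratio = 2801 / 1669 ≈ 1.6783.
Ideal 3:2 = 1.5000. |1.6783 − 1.5000| / 1.5000 ≈ 11.89% → 11.9%.

11.9%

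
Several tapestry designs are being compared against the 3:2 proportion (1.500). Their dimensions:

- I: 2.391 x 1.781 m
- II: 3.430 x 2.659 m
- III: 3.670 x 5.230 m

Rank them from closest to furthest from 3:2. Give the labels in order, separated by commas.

III, I, II

I: 2.391/1.781 ≈ 1.343 → |1.343 − 1.500| = 0.157
II: 3.430/2.659 ≈ 1.290 → |1.290 − 1.500| = 0.210
III: 5.230/3.670 ≈ 1.425 → |1.425 − 1.500| = 0.075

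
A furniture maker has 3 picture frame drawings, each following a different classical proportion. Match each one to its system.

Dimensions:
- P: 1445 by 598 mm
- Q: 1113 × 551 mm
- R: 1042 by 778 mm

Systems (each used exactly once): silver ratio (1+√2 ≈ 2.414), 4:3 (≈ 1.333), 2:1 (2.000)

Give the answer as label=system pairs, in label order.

P=silver ratio, Q=2:1, R=4:3

Ratios: P ≈ 2.416; Q ≈ 2.020; R ≈ 1.339.
Targets: silver ratio ≈ 2.414; 4:3 ≈ 1.333; 2:1 ≈ 2.000.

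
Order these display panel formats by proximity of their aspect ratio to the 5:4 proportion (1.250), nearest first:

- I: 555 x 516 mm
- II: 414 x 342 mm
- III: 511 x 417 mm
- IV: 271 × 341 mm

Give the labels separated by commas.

IV, III, II, I

I: 555/516 ≈ 1.076 → |1.076 − 1.250| = 0.174
II: 414/342 ≈ 1.211 → |1.211 − 1.250| = 0.039
III: 511/417 ≈ 1.225 → |1.225 − 1.250| = 0.025
IV: 341/271 ≈ 1.258 → |1.258 − 1.250| = 0.008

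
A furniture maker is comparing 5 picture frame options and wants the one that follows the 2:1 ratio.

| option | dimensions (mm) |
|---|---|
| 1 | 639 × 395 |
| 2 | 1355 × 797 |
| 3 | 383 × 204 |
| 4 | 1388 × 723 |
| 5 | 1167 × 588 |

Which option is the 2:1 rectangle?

5

Target 2:1 ≈ 2.000.
1: 1.618 (Δ0.382)  2: 1.700 (Δ0.300)  3: 1.877 (Δ0.123)  4: 1.920 (Δ0.080)  5: 1.985 (Δ0.015)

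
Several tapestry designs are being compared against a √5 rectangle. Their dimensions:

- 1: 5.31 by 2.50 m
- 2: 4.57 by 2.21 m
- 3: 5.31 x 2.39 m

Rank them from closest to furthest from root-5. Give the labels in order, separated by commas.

3, 1, 2

Ratios: 1 = 5.31 / 2.50 ≈ 2.124; 2 = 4.57 / 2.21 ≈ 2.068; 3 = 5.31 / 2.39 ≈ 2.222.
|Δ from 2.236|: 1 0.112; 2 0.168; 3 0.014.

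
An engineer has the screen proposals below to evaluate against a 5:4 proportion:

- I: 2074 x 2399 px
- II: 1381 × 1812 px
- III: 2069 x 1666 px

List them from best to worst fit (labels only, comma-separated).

III, II, I

I: 2399/2074 ≈ 1.157 → |1.157 − 1.250| = 0.093
II: 1812/1381 ≈ 1.312 → |1.312 − 1.250| = 0.062
III: 2069/1666 ≈ 1.242 → |1.242 − 1.250| = 0.008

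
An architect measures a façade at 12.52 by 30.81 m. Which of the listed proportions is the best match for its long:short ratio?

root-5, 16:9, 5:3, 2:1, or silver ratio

Ratio = 30.81 / 12.52 ≈ 2.461.
Distances: root-5 2.236 (Δ 0.225); 16:9 1.778 (Δ 0.683); 5:3 1.667 (Δ 0.794); 2:1 2.000 (Δ 0.461); silver ratio 2.414 (Δ 0.047).

silver ratio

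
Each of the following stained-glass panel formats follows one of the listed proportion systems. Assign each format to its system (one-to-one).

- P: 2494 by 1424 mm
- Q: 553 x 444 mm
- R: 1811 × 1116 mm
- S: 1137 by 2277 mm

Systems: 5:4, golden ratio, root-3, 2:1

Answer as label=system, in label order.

P = 2494/1424 ≈ 1.751 → root-3 (1.732)
Q = 553/444 ≈ 1.245 → 5:4 (1.250)
R = 1811/1116 ≈ 1.623 → golden ratio (1.618)
S = 2277/1137 ≈ 2.003 → 2:1 (2.000)

P=root-3, Q=5:4, R=golden ratio, S=2:1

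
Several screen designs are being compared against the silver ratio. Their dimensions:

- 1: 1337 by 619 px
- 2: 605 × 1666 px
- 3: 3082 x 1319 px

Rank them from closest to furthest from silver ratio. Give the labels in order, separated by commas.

1: 1337/619 ≈ 2.160 → |2.160 − 2.414| = 0.254
2: 1666/605 ≈ 2.754 → |2.754 − 2.414| = 0.340
3: 3082/1319 ≈ 2.337 → |2.337 − 2.414| = 0.077

3, 1, 2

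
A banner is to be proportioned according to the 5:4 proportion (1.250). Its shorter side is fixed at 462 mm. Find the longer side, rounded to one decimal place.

577.5 mm

5:4 = 1.25000.
Longer side = 462 × 1.25000 ≈ 577.500 → 577.5 mm.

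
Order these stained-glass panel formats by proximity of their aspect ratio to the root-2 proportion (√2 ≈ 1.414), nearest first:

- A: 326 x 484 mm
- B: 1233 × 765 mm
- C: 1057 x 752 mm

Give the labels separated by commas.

A: 484/326 ≈ 1.485 → |1.485 − 1.414| = 0.071
B: 1233/765 ≈ 1.612 → |1.612 − 1.414| = 0.198
C: 1057/752 ≈ 1.406 → |1.406 − 1.414| = 0.008

C, A, B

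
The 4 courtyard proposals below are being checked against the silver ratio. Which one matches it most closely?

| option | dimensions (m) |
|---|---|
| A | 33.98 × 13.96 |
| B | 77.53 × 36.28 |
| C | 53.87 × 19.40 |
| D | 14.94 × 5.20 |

A

Target silver ratio ≈ 2.414.
A: 2.434 (Δ0.020)  B: 2.137 (Δ0.277)  C: 2.777 (Δ0.363)  D: 2.873 (Δ0.459)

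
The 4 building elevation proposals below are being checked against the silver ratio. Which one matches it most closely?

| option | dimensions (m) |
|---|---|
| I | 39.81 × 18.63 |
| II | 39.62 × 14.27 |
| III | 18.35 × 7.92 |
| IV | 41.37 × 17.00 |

IV

Target silver ratio ≈ 2.414.
I: 2.137 (Δ0.277)  II: 2.776 (Δ0.362)  III: 2.317 (Δ0.097)  IV: 2.434 (Δ0.020)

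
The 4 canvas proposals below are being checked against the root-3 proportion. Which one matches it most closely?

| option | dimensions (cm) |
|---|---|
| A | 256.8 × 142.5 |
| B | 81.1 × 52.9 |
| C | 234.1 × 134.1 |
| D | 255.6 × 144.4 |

Ratios (long/short): A ≈ 1.802; B ≈ 1.533; C ≈ 1.746; D ≈ 1.770.
root-3 ≈ 1.732; option C is nearest (Δ 0.014).

C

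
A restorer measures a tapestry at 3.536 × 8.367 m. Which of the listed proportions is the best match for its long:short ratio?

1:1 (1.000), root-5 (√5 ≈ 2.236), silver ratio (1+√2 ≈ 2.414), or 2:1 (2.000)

silver ratio

Ratio = 8.367 / 3.536 ≈ 2.366.
Distances: 1:1 1.000 (Δ 1.366); root-5 2.236 (Δ 0.130); silver ratio 2.414 (Δ 0.048); 2:1 2.000 (Δ 0.366).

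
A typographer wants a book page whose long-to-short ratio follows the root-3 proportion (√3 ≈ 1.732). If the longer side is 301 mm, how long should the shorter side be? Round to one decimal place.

root-3 ≈ 1.73205.
Shorter side = 301 ÷ 1.73205 ≈ 173.783 → 173.8 mm.

173.8 mm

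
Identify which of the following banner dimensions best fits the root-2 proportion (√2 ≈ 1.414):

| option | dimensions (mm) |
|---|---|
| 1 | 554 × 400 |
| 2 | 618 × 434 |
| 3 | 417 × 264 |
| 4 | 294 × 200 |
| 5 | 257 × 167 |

Ratios (long/short): 1 ≈ 1.385; 2 ≈ 1.424; 3 ≈ 1.580; 4 ≈ 1.470; 5 ≈ 1.539.
root-2 ≈ 1.414; option 2 is nearest (Δ 0.010).

2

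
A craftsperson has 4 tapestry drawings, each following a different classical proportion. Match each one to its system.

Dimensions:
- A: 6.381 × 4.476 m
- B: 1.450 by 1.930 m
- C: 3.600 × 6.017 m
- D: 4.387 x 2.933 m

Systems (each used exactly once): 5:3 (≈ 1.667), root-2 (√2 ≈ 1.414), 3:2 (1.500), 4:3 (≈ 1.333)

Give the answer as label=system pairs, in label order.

A=root-2, B=4:3, C=5:3, D=3:2

Ratios: A ≈ 1.426; B ≈ 1.331; C ≈ 1.671; D ≈ 1.496.
Targets: 5:3 ≈ 1.667; root-2 ≈ 1.414; 3:2 ≈ 1.500; 4:3 ≈ 1.333.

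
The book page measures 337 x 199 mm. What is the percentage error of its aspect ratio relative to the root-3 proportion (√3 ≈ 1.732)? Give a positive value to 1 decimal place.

2.2%

Ratio = 337 / 199 ≈ 1.6935.
Ideal root-3 ≈ 1.7321. |1.6935 − 1.7321| / 1.7321 ≈ 2.23% → 2.2%.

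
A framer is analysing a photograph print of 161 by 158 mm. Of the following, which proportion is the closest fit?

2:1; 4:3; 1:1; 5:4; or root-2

1:1

Ratio = 161 / 158 ≈ 1.019.
Distances: 2:1 2.000 (Δ 0.981); 4:3 1.333 (Δ 0.314); 1:1 1.000 (Δ 0.019); 5:4 1.250 (Δ 0.231); root-2 1.414 (Δ 0.395).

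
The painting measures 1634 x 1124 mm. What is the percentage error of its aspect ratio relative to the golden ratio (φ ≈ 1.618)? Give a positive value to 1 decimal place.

Ratio = 1634 / 1124 ≈ 1.4537.
Ideal golden ratio ≈ 1.6180. |1.4537 − 1.6180| / 1.6180 ≈ 10.15% → 10.2%.

10.2%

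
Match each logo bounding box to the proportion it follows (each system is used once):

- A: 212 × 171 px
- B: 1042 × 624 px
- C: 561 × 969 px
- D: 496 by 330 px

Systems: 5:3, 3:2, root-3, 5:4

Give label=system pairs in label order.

Ratios: A ≈ 1.240; B ≈ 1.670; C ≈ 1.727; D ≈ 1.503.
Targets: 5:3 ≈ 1.667; 3:2 ≈ 1.500; root-3 ≈ 1.732; 5:4 ≈ 1.250.

A=5:4, B=5:3, C=root-3, D=3:2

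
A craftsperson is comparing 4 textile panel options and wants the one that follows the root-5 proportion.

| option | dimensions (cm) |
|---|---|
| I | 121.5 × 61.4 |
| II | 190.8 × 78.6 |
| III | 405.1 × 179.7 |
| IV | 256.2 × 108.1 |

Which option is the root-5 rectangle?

III

Ratios (long/short): I ≈ 1.979; II ≈ 2.427; III ≈ 2.254; IV ≈ 2.370.
root-5 ≈ 2.236; option III is nearest (Δ 0.018).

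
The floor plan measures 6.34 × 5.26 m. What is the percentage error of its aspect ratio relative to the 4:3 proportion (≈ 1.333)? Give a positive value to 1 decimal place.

9.6%

Ratio = 6.34 / 5.26 ≈ 1.2053.
Ideal 4:3 ≈ 1.3333. |1.2053 − 1.3333| / 1.3333 ≈ 9.60% → 9.6%.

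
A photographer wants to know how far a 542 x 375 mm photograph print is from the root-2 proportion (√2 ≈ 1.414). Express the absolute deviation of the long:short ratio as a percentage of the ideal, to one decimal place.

2.2%

Ratio = 542 / 375 ≈ 1.4453.
Ideal root-2 ≈ 1.4142. |1.4453 − 1.4142| / 1.4142 ≈ 2.20% → 2.2%.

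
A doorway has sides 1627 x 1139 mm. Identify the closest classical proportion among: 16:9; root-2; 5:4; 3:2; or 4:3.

Ratio = 1627 / 1139 ≈ 1.428.
Distances: 16:9 1.778 (Δ 0.350); root-2 1.414 (Δ 0.014); 5:4 1.250 (Δ 0.178); 3:2 1.500 (Δ 0.072); 4:3 1.333 (Δ 0.095).

root-2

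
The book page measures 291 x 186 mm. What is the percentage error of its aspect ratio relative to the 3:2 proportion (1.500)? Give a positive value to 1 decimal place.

4.3%

Ratio = 291 / 186 ≈ 1.5645.
Ideal 3:2 = 1.5000. |1.5645 − 1.5000| / 1.5000 ≈ 4.30% → 4.3%.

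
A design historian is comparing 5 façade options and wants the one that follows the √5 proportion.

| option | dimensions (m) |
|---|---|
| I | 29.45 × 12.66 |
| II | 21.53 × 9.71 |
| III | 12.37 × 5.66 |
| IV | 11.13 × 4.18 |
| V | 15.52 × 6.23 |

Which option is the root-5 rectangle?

II

Target root-5 ≈ 2.236.
I: 2.326 (Δ0.090)  II: 2.217 (Δ0.019)  III: 2.186 (Δ0.050)  IV: 2.663 (Δ0.427)  V: 2.491 (Δ0.255)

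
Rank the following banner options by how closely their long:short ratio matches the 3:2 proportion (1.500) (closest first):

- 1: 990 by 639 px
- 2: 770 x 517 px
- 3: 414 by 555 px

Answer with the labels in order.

1: 990/639 ≈ 1.549 → |1.549 − 1.500| = 0.049
2: 770/517 ≈ 1.489 → |1.489 − 1.500| = 0.011
3: 555/414 ≈ 1.341 → |1.341 − 1.500| = 0.159

2, 1, 3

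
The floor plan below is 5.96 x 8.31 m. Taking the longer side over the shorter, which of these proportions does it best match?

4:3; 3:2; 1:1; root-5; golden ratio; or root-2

root-2

8.31/5.96 ≈ 1.394. Nearest candidates are root-2 (1.414, off by 0.020) and 4:3 (1.333, off by 0.061).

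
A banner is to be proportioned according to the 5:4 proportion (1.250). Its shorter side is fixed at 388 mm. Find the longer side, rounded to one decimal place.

485.0 mm

5:4 = 1.25000.
Longer side = 388 × 1.25000 ≈ 485.000 → 485.0 mm.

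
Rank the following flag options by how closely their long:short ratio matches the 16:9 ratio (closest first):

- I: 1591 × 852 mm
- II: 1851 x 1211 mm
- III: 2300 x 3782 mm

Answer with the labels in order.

I, III, II

I: 1591/852 ≈ 1.867 → |1.867 − 1.778| = 0.089
II: 1851/1211 ≈ 1.528 → |1.528 − 1.778| = 0.250
III: 3782/2300 ≈ 1.644 → |1.644 − 1.778| = 0.134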